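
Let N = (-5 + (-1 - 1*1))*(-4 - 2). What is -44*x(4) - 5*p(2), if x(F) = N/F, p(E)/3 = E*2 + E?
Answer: -552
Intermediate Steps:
p(E) = 9*E (p(E) = 3*(E*2 + E) = 3*(2*E + E) = 3*(3*E) = 9*E)
N = 42 (N = (-5 + (-1 - 1))*(-6) = (-5 - 2)*(-6) = -7*(-6) = 42)
x(F) = 42/F
-44*x(4) - 5*p(2) = -1848/4 - 45*2 = -1848/4 - 5*18 = -44*21/2 - 90 = -462 - 90 = -552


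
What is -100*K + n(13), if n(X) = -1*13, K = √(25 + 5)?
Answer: -13 - 100*√30 ≈ -560.72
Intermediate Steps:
K = √30 ≈ 5.4772
n(X) = -13
-100*K + n(13) = -100*√30 - 13 = -13 - 100*√30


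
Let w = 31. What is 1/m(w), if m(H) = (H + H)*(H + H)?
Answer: 1/3844 ≈ 0.00026015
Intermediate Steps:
m(H) = 4*H² (m(H) = (2*H)*(2*H) = 4*H²)
1/m(w) = 1/(4*31²) = 1/(4*961) = 1/3844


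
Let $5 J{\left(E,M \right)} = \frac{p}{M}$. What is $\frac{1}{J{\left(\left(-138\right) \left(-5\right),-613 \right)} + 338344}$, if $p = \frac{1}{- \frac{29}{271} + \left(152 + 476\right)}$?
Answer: $\frac{521537335}{176459028072969} \approx 2.9556 \cdot 10^{-6}$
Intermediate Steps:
$p = \frac{271}{170159}$ ($p = \frac{1}{\left(-29\right) \frac{1}{271} + 628} = \frac{1}{- \frac{29}{271} + 628} = \frac{1}{\frac{170159}{271}} = \frac{271}{170159} \approx 0.0015926$)
$J{\left(E,M \right)} = \frac{271}{850795 M}$ ($J{\left(E,M \right)} = \frac{\frac{271}{170159} \frac{1}{M}}{5} = \frac{271}{850795 M}$)
$\frac{1}{J{\left(\left(-138\right) \left(-5\right),-613 \right)} + 338344} = \frac{1}{\frac{271}{850795 \left(-613\right)} + 338344} = \frac{1}{\frac{271}{850795} \left(- \frac{1}{613}\right) + 338344} = \frac{1}{- \frac{271}{521537335} + 338344} = \frac{1}{\frac{176459028072969}{521537335}} = \frac{521537335}{176459028072969}$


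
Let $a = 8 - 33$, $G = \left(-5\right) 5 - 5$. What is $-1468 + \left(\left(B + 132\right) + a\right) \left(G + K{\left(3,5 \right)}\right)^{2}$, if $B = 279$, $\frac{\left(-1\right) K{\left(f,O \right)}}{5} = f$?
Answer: $780182$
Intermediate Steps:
$K{\left(f,O \right)} = - 5 f$
$G = -30$ ($G = -25 - 5 = -30$)
$a = -25$ ($a = 8 - 33 = -25$)
$-1468 + \left(\left(B + 132\right) + a\right) \left(G + K{\left(3,5 \right)}\right)^{2} = -1468 + \left(\left(279 + 132\right) - 25\right) \left(-30 - 15\right)^{2} = -1468 + \left(411 - 25\right) \left(-30 - 15\right)^{2} = -1468 + 386 \left(-45\right)^{2} = -1468 + 386 \cdot 2025 = -1468 + 781650 = 780182$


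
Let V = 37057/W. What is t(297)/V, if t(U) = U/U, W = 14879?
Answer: 14879/37057 ≈ 0.40152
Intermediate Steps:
t(U) = 1
V = 37057/14879 ≈ 2.4906
t(297)/V = 1/(37057/14879) = 1*(14879/37057) = 14879/37057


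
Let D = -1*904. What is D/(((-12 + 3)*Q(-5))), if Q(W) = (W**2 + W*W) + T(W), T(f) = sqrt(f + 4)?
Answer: 45200/22509 - 904*I/22509 ≈ 2.0081 - 0.040162*I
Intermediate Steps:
T(f) = sqrt(4 + f)
Q(W) = sqrt(4 + W) + 2*W**2 (Q(W) = (W**2 + W*W) + sqrt(4 + W) = (W**2 + W**2) + sqrt(4 + W) = 2*W**2 + sqrt(4 + W) = sqrt(4 + W) + 2*W**2)
D = -904
D/(((-12 + 3)*Q(-5))) = -904*1/((-12 + 3)*(sqrt(4 - 5) + 2*(-5)**2)) = -904*(-1/(9*(sqrt(-1) + 2*25))) = -904*(-1/(9*(I + 50))) = -(-45200/22509 + 904*I/22509) = -904*(-450 + 9*I)/202581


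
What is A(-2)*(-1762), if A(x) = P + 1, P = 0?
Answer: -1762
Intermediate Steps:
A(x) = 1 (A(x) = 0 + 1 = 1)
A(-2)*(-1762) = 1*(-1762) = -1762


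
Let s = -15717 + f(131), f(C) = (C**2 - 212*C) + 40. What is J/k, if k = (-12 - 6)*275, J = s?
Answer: 13144/2475 ≈ 5.3107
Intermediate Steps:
f(C) = 40 + C**2 - 212*C
s = -26288 (s = -15717 + (40 + 131**2 - 212*131) = -15717 + (40 + 17161 - 27772) = -15717 - 10571 = -26288)
J = -26288
k = -4950 (k = -18*275 = -4950)
J/k = -26288/(-4950) = -26288*(-1/4950) = 13144/2475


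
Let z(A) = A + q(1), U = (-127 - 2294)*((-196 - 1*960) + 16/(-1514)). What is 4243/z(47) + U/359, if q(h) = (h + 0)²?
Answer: 102846711209/13044624 ≈ 7884.2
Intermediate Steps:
q(h) = h²
U = 2118617100/757 (U = -2421*((-196 - 960) + 16*(-1/1514)) = -2421*(-1156 - 8/757) = -2421*(-875100/757) = 2118617100/757 ≈ 2.7987e+6)
z(A) = 1 + A (z(A) = A + 1² = A + 1 = 1 + A)
4243/z(47) + U/359 = 4243/(1 + 47) + (2118617100/757)/359 = 4243/48 + (2118617100/757)*(1/359) = 4243*(1/48) + 2118617100/271763 = 4243/48 + 2118617100/271763 = 102846711209/13044624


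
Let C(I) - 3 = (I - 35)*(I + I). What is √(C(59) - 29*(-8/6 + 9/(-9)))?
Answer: 2*√6531/3 ≈ 53.876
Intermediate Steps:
C(I) = 3 + 2*I*(-35 + I) (C(I) = 3 + (I - 35)*(I + I) = 3 + (-35 + I)*(2*I) = 3 + 2*I*(-35 + I))
√(C(59) - 29*(-8/6 + 9/(-9))) = √((3 - 70*59 + 2*59²) - 29*(-8/6 + 9/(-9))) = √((3 - 4130 + 2*3481) - 29*(-8*⅙ + 9*(-⅑))) = √((3 - 4130 + 6962) - 29*(-4/3 - 1)) = √(2835 - 29*(-7/3)) = √(2835 + 203/3) = √(8708/3) = 2*√6531/3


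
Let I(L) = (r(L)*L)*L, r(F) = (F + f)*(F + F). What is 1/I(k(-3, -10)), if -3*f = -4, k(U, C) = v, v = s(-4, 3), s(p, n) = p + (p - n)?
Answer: 3/77198 ≈ 3.8861e-5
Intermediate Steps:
s(p, n) = -n + 2*p
v = -11 (v = -1*3 + 2*(-4) = -3 - 8 = -11)
k(U, C) = -11
f = 4/3 (f = -⅓*(-4) = 4/3 ≈ 1.3333)
r(F) = 2*F*(4/3 + F) (r(F) = (F + 4/3)*(F + F) = (4/3 + F)*(2*F) = 2*F*(4/3 + F))
I(L) = 2*L³*(4 + 3*L)/3 (I(L) = ((2*L*(4 + 3*L)/3)*L)*L = (2*L²*(4 + 3*L)/3)*L = 2*L³*(4 + 3*L)/3)
1/I(k(-3, -10)) = 1/((-11)³*(8/3 + 2*(-11))) = 1/(-1331*(8/3 - 22)) = 1/(-1331*(-58/3)) = 1/(77198/3) = 3/77198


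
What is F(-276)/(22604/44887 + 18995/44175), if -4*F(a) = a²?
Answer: -7552405627380/370232053 ≈ -20399.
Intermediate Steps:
F(a) = -a²/4
F(-276)/(22604/44887 + 18995/44175) = (-¼*(-276)²)/(22604/44887 + 18995/44175) = (-¼*76176)/(22604*(1/44887) + 18995*(1/44175)) = -19044/(22604/44887 + 3799/8835) = -19044/370232053/396576645 = -19044*396576645/370232053 = -7552405627380/370232053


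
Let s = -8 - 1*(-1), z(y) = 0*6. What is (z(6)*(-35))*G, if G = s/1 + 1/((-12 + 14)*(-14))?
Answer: 0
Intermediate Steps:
z(y) = 0
s = -7 (s = -8 + 1 = -7)
G = -197/28 (G = -7/1 + 1/((-12 + 14)*(-14)) = -7*1 - 1/14/2 = -7 + (½)*(-1/14) = -7 - 1/28 = -197/28 ≈ -7.0357)
(z(6)*(-35))*G = (0*(-35))*(-197/28) = 0*(-197/28) = 0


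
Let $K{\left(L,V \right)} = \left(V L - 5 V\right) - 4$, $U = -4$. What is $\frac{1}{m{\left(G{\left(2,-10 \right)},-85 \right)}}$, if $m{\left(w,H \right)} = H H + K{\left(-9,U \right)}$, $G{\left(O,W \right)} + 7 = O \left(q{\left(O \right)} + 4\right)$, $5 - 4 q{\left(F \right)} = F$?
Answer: $\frac{1}{7277} \approx 0.00013742$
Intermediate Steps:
$q{\left(F \right)} = \frac{5}{4} - \frac{F}{4}$
$G{\left(O,W \right)} = -7 + O \left(\frac{21}{4} - \frac{O}{4}\right)$ ($G{\left(O,W \right)} = -7 + O \left(\left(\frac{5}{4} - \frac{O}{4}\right) + 4\right) = -7 + O \left(\frac{21}{4} - \frac{O}{4}\right)$)
$K{\left(L,V \right)} = -4 - 5 V + L V$ ($K{\left(L,V \right)} = \left(L V - 5 V\right) - 4 = \left(- 5 V + L V\right) - 4 = -4 - 5 V + L V$)
$m{\left(w,H \right)} = 52 + H^{2}$ ($m{\left(w,H \right)} = H H - -52 = H^{2} + \left(-4 + 20 + 36\right) = H^{2} + 52 = 52 + H^{2}$)
$\frac{1}{m{\left(G{\left(2,-10 \right)},-85 \right)}} = \frac{1}{52 + \left(-85\right)^{2}} = \frac{1}{52 + 7225} = \frac{1}{7277}$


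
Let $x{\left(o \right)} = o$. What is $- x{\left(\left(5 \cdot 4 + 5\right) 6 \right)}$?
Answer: $-150$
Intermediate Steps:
$- x{\left(\left(5 \cdot 4 + 5\right) 6 \right)} = - \left(5 \cdot 4 + 5\right) 6 = - \left(20 + 5\right) 6 = - 25 \cdot 6 = \left(-1\right) 150 = -150$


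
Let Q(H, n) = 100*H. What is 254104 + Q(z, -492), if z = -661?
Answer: 188004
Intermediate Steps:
254104 + Q(z, -492) = 254104 + 100*(-661) = 254104 - 66100 = 188004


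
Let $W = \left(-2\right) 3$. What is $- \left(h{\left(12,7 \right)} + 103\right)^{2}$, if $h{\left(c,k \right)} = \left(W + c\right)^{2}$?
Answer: $-19321$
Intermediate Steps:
$W = -6$
$h{\left(c,k \right)} = \left(-6 + c\right)^{2}$
$- \left(h{\left(12,7 \right)} + 103\right)^{2} = - \left(\left(-6 + 12\right)^{2} + 103\right)^{2} = - \left(6^{2} + 103\right)^{2} = - \left(36 + 103\right)^{2} = - 139^{2} = \left(-1\right) 19321 = -19321$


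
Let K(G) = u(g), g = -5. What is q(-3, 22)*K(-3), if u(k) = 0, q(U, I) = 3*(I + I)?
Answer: 0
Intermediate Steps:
q(U, I) = 6*I (q(U, I) = 3*(2*I) = 6*I)
K(G) = 0
q(-3, 22)*K(-3) = (6*22)*0 = 132*0 = 0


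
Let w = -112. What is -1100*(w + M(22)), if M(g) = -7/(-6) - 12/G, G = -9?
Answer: 120450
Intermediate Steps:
M(g) = 5/2 (M(g) = -7/(-6) - 12/(-9) = -7*(-1/6) - 12*(-1/9) = 7/6 + 4/3 = 5/2)
-1100*(w + M(22)) = -1100*(-112 + 5/2) = -1100*(-219/2) = 120450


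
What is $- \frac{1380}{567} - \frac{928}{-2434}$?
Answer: $- \frac{472124}{230013} \approx -2.0526$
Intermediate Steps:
$- \frac{1380}{567} - \frac{928}{-2434} = \left(-1380\right) \frac{1}{567} - - \frac{464}{1217} = - \frac{460}{189} + \frac{464}{1217} = - \frac{472124}{230013}$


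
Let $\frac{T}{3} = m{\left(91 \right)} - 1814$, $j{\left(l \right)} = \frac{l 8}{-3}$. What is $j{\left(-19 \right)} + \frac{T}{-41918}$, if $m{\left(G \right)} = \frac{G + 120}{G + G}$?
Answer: $\frac{1162588985}{22887228} \approx 50.796$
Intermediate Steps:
$m{\left(G \right)} = \frac{120 + G}{2 G}$
$j{\left(l \right)} = - \frac{8 l}{3}$ ($j{\left(l \right)} = 8 l \left(- \frac{1}{3}\right) = - \frac{8 l}{3}$)
$T = - \frac{989811}{182}$ ($T = 3 \left(\frac{120 + 91}{2 \cdot 91} - 1814\right) = 3 \left(\frac{1}{2} \cdot \frac{1}{91} \cdot 211 - 1814\right) = 3 \left(\frac{211}{182} - 1814\right) = 3 \left(- \frac{329937}{182}\right) = - \frac{989811}{182} \approx -5438.5$)
$j{\left(-19 \right)} + \frac{T}{-41918} = \left(- \frac{8}{3}\right) \left(-19\right) - \frac{989811}{182 \left(-41918\right)} = \frac{152}{3} - - \frac{989811}{7629076} = \frac{152}{3} + \frac{989811}{7629076} = \frac{1162588985}{22887228}$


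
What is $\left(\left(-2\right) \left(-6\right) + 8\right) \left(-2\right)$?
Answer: $-40$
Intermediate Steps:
$\left(\left(-2\right) \left(-6\right) + 8\right) \left(-2\right) = \left(12 + 8\right) \left(-2\right) = 20 \left(-2\right) = -40$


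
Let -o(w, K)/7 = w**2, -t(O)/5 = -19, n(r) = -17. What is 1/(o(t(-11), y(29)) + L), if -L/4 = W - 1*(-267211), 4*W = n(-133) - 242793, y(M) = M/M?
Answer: -1/889209 ≈ -1.1246e-6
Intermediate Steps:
y(M) = 1
t(O) = 95 (t(O) = -5*(-19) = 95)
W = -121405/2 (W = (-17 - 242793)/4 = (1/4)*(-242810) = -121405/2 ≈ -60703.)
o(w, K) = -7*w**2
L = -826034 (L = -4*(-121405/2 - 1*(-267211)) = -4*(-121405/2 + 267211) = -4*413017/2 = -826034)
1/(o(t(-11), y(29)) + L) = 1/(-7*95**2 - 826034) = 1/(-7*9025 - 826034) = 1/(-63175 - 826034) = 1/(-889209) = -1/889209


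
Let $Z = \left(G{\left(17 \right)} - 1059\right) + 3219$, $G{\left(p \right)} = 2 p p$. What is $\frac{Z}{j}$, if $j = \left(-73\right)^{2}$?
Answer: $\frac{2738}{5329} \approx 0.51379$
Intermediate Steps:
$j = 5329$
$G{\left(p \right)} = 2 p^{2}$
$Z = 2738$ ($Z = \left(2 \cdot 17^{2} - 1059\right) + 3219 = \left(2 \cdot 289 - 1059\right) + 3219 = \left(578 - 1059\right) + 3219 = -481 + 3219 = 2738$)
$\frac{Z}{j} = \frac{2738}{5329}$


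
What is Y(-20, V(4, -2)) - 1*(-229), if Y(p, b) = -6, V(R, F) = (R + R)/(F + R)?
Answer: 223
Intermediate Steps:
V(R, F) = 2*R/(F + R) (V(R, F) = (2*R)/(F + R) = 2*R/(F + R))
Y(-20, V(4, -2)) - 1*(-229) = -6 - 1*(-229) = -6 + 229 = 223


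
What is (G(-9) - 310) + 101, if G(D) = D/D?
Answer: -208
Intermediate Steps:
G(D) = 1
(G(-9) - 310) + 101 = (1 - 310) + 101 = -309 + 101 = -208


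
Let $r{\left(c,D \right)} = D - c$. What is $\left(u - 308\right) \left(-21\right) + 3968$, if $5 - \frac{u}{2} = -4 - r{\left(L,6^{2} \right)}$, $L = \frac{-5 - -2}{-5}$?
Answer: $\frac{42856}{5} \approx 8571.2$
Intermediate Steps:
$L = \frac{3}{5}$ ($L = \left(-5 + 2\right) \left(- \frac{1}{5}\right) = \left(-3\right) \left(- \frac{1}{5}\right) = \frac{3}{5} \approx 0.6$)
$u = \frac{444}{5}$ ($u = 10 - 2 \left(-4 - \left(6^{2} - \frac{3}{5}\right)\right) = 10 - 2 \left(-4 - \left(36 - \frac{3}{5}\right)\right) = 10 - 2 \left(-4 - \frac{177}{5}\right) = 10 - - \frac{394}{5} = 10 + \frac{394}{5} = \frac{444}{5} \approx 88.8$)
$\left(u - 308\right) \left(-21\right) + 3968 = \left(\frac{444}{5} - 308\right) \left(-21\right) + 3968 = \left(- \frac{1096}{5}\right) \left(-21\right) + 3968 = \frac{23016}{5} + 3968 = \frac{42856}{5}$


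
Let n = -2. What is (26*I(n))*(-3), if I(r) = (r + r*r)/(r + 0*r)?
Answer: 78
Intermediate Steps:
I(r) = (r + r²)/r (I(r) = (r + r²)/(r + 0) = (r + r²)/r)
(26*I(n))*(-3) = (26*(1 - 2))*(-3) = (26*(-1))*(-3) = -26*(-3) = 78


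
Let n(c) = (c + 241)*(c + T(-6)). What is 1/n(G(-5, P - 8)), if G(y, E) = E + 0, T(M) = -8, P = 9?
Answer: -1/1694 ≈ -0.00059032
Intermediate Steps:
G(y, E) = E
n(c) = (-8 + c)*(241 + c) (n(c) = (c + 241)*(c - 8) = (241 + c)*(-8 + c) = (-8 + c)*(241 + c))
1/n(G(-5, P - 8)) = 1/(-1928 + (9 - 8)² + 233*(9 - 8)) = 1/(-1928 + 1² + 233*1) = 1/(-1928 + 1 + 233) = 1/(-1694) = -1/1694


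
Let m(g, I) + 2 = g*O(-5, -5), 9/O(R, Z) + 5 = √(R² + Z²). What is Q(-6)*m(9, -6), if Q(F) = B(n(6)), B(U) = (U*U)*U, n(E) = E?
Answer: 15336/5 + 17496*√2/5 ≈ 8015.8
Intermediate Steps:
B(U) = U³ (B(U) = U²*U = U³)
Q(F) = 216 (Q(F) = 6³ = 216)
O(R, Z) = 9/(-5 + √(R² + Z²))
m(g, I) = -2 + 9*g/(-5 + 5*√2) (m(g, I) = -2 + g*(9/(-5 + √((-5)² + (-5)²))) = -2 + g*(9/(-5 + √(25 + 25))) = -2 + g*(9/(-5 + √50)) = -2 + g*(9/(-5 + 5*√2)) = -2 + 9*g/(-5 + 5*√2))
Q(-6)*m(9, -6) = 216*(-2 + (9/5)*9 + (9/5)*9*√2) = 216*(-2 + 81/5 + 81*√2/5) = 216*(71/5 + 81*√2/5) = 15336/5 + 17496*√2/5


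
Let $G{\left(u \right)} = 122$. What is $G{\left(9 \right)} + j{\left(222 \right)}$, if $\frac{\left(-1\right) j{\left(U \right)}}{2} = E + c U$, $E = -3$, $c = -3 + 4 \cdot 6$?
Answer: $-9196$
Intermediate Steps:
$c = 21$ ($c = -3 + 24 = 21$)
$j{\left(U \right)} = 6 - 42 U$ ($j{\left(U \right)} = - 2 \left(-3 + 21 U\right) = 6 - 42 U$)
$G{\left(9 \right)} + j{\left(222 \right)} = 122 + \left(6 - 9324\right) = 122 - 9318 = -9196$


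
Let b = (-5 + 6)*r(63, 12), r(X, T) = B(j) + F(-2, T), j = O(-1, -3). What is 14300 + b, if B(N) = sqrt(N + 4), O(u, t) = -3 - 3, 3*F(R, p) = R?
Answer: 42898/3 + I*sqrt(2) ≈ 14299.0 + 1.4142*I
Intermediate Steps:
F(R, p) = R/3
O(u, t) = -6
j = -6
B(N) = sqrt(4 + N)
r(X, T) = -2/3 + I*sqrt(2) (r(X, T) = sqrt(4 - 6) + (1/3)*(-2) = sqrt(-2) - 2/3 = I*sqrt(2) - 2/3 = -2/3 + I*sqrt(2))
b = -2/3 + I*sqrt(2) (b = (-5 + 6)*(-2/3 + I*sqrt(2)) = 1*(-2/3 + I*sqrt(2)) = -2/3 + I*sqrt(2) ≈ -0.66667 + 1.4142*I)
14300 + b = 14300 + (-2/3 + I*sqrt(2)) = 42898/3 + I*sqrt(2)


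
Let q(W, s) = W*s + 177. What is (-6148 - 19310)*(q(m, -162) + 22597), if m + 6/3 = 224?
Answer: 335791020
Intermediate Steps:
m = 222 (m = -2 + 224 = 222)
q(W, s) = 177 + W*s
(-6148 - 19310)*(q(m, -162) + 22597) = (-6148 - 19310)*((177 + 222*(-162)) + 22597) = -25458*((177 - 35964) + 22597) = -25458*(-35787 + 22597) = -25458*(-13190) = 335791020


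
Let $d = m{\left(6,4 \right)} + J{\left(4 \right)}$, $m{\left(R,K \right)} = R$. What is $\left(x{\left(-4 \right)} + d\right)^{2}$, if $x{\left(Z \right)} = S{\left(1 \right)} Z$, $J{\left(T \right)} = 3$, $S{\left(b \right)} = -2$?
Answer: $289$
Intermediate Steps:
$d = 9$ ($d = 6 + 3 = 9$)
$x{\left(Z \right)} = - 2 Z$
$\left(x{\left(-4 \right)} + d\right)^{2} = \left(\left(-2\right) \left(-4\right) + 9\right)^{2} = \left(8 + 9\right)^{2} = 17^{2} = 289$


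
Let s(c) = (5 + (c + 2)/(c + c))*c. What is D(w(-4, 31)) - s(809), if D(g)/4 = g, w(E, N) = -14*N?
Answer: -12373/2 ≈ -6186.5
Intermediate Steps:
D(g) = 4*g
s(c) = c*(5 + (2 + c)/(2*c)) (s(c) = (5 + (2 + c)/((2*c)))*c = (5 + (2 + c)*(1/(2*c)))*c = (5 + (2 + c)/(2*c))*c = c*(5 + (2 + c)/(2*c)))
D(w(-4, 31)) - s(809) = 4*(-14*31) - (1 + (11/2)*809) = 4*(-434) - (1 + 8899/2) = -1736 - 1*8901/2 = -1736 - 8901/2 = -12373/2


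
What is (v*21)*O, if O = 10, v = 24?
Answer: 5040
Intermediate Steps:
(v*21)*O = (24*21)*10 = 504*10 = 5040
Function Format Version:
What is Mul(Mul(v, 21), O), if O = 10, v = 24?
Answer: 5040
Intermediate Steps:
Mul(Mul(v, 21), O) = Mul(Mul(24, 21), 10) = Mul(504, 10) = 5040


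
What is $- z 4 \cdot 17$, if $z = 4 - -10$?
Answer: $-952$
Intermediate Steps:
$z = 14$ ($z = 4 + 10 = 14$)
$- z 4 \cdot 17 = \left(-1\right) 14 \cdot 4 \cdot 17 = \left(-14\right) 4 \cdot 17 = \left(-56\right) 17 = -952$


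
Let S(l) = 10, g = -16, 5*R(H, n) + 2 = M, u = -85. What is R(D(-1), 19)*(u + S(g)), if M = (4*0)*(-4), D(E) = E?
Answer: 30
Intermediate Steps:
M = 0 (M = 0*(-4) = 0)
R(H, n) = -2/5 (R(H, n) = -2/5 + (1/5)*0 = -2/5 + 0 = -2/5)
R(D(-1), 19)*(u + S(g)) = -2*(-85 + 10)/5 = -2/5*(-75) = 30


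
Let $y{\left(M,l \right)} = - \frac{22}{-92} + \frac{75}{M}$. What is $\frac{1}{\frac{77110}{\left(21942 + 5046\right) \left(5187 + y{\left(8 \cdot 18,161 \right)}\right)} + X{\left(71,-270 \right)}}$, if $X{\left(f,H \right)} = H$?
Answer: $- \frac{12880668463}{3477773390890} \approx -0.0037037$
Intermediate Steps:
$y{\left(M,l \right)} = \frac{11}{46} + \frac{75}{M}$ ($y{\left(M,l \right)} = \left(-22\right) \left(- \frac{1}{92}\right) + \frac{75}{M} = \frac{11}{46} + \frac{75}{M}$)
$\frac{1}{\frac{77110}{\left(21942 + 5046\right) \left(5187 + y{\left(8 \cdot 18,161 \right)}\right)} + X{\left(71,-270 \right)}} = \frac{1}{\frac{77110}{\left(21942 + 5046\right) \left(5187 + \left(\frac{11}{46} + \frac{75}{8 \cdot 18}\right)\right)} - 270} = \frac{1}{\frac{77110}{26988 \left(5187 + \left(\frac{11}{46} + \frac{75}{144}\right)\right)} - 270} = \frac{1}{\frac{77110}{26988 \left(5187 + \left(\frac{11}{46} + 75 \cdot \frac{1}{144}\right)\right)} - 270} = \frac{1}{\frac{77110}{26988 \left(5187 + \left(\frac{11}{46} + \frac{25}{48}\right)\right)} - 270} = \frac{1}{\frac{77110}{26988 \left(5187 + \frac{839}{1104}\right)} - 270} = \frac{1}{\frac{77110}{26988 \cdot \frac{5727287}{1104}} - 270} = \frac{1}{\frac{77110}{\frac{12880668463}{92}} - 270} = \frac{1}{77110 \cdot \frac{92}{12880668463} - 270} = \frac{1}{\frac{7094120}{12880668463} - 270} = \frac{1}{- \frac{3477773390890}{12880668463}} = - \frac{12880668463}{3477773390890}$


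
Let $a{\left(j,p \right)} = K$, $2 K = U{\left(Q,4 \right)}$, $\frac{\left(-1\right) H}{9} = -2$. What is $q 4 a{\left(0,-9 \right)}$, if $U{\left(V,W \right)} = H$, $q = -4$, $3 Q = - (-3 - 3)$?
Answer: $-144$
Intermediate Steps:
$H = 18$ ($H = \left(-9\right) \left(-2\right) = 18$)
$Q = 2$ ($Q = \frac{\left(-1\right) \left(-3 - 3\right)}{3} = \frac{\left(-1\right) \left(-6\right)}{3} = \frac{1}{3} \cdot 6 = 2$)
$U{\left(V,W \right)} = 18$
$K = 9$ ($K = \frac{1}{2} \cdot 18 = 9$)
$a{\left(j,p \right)} = 9$
$q 4 a{\left(0,-9 \right)} = \left(-4\right) 4 \cdot 9 = \left(-16\right) 9 = -144$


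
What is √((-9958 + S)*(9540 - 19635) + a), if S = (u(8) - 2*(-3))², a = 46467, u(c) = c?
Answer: 3*√10954873 ≈ 9929.4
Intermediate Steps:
S = 196 (S = (8 - 2*(-3))² = (8 + 6)² = 14² = 196)
√((-9958 + S)*(9540 - 19635) + a) = √((-9958 + 196)*(9540 - 19635) + 46467) = √(-9762*(-10095) + 46467) = √(98547390 + 46467) = √98593857 = 3*√10954873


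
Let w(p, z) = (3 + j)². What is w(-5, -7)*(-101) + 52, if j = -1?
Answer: -352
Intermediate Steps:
w(p, z) = 4 (w(p, z) = (3 - 1)² = 2² = 4)
w(-5, -7)*(-101) + 52 = 4*(-101) + 52 = -404 + 52 = -352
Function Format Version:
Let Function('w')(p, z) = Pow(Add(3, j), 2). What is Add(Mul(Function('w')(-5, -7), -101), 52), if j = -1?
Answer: -352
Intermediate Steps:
Function('w')(p, z) = 4 (Function('w')(p, z) = Pow(Add(3, -1), 2) = Pow(2, 2) = 4)
Add(Mul(Function('w')(-5, -7), -101), 52) = Add(Mul(4, -101), 52) = Add(-404, 52) = -352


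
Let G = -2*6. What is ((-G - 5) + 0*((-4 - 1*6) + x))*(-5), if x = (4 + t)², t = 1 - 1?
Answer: -35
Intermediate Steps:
t = 0
G = -12
x = 16 (x = (4 + 0)² = 4² = 16)
((-G - 5) + 0*((-4 - 1*6) + x))*(-5) = ((-1*(-12) - 5) + 0*((-4 - 1*6) + 16))*(-5) = ((12 - 5) + 0*((-4 - 6) + 16))*(-5) = (7 + 0*(-10 + 16))*(-5) = (7 + 0*6)*(-5) = (7 + 0)*(-5) = 7*(-5) = -35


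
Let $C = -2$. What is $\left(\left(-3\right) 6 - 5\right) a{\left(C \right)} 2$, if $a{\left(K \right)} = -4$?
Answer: $184$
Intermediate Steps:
$\left(\left(-3\right) 6 - 5\right) a{\left(C \right)} 2 = \left(\left(-3\right) 6 - 5\right) \left(-4\right) 2 = \left(-18 - 5\right) \left(-4\right) 2 = \left(-23\right) \left(-4\right) 2 = 92 \cdot 2 = 184$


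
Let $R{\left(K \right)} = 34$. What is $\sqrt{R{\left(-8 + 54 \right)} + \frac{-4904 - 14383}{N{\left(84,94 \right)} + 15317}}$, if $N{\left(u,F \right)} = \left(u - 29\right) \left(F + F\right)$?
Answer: $\frac{\sqrt{21886729507}}{25657} \approx 5.7661$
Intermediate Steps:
$N{\left(u,F \right)} = 2 F \left(-29 + u\right)$ ($N{\left(u,F \right)} = \left(-29 + u\right) 2 F = 2 F \left(-29 + u\right)$)
$\sqrt{R{\left(-8 + 54 \right)} + \frac{-4904 - 14383}{N{\left(84,94 \right)} + 15317}} = \sqrt{34 + \frac{-4904 - 14383}{2 \cdot 94 \left(-29 + 84\right) + 15317}} = \sqrt{34 - \frac{19287}{2 \cdot 94 \cdot 55 + 15317}} = \sqrt{34 - \frac{19287}{10340 + 15317}} = \sqrt{34 - \frac{19287}{25657}} = \sqrt{\frac{853051}{25657}} = \frac{\sqrt{21886729507}}{25657}$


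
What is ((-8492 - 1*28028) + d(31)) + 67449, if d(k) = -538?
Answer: 30391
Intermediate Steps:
((-8492 - 1*28028) + d(31)) + 67449 = ((-8492 - 1*28028) - 538) + 67449 = ((-8492 - 28028) - 538) + 67449 = (-36520 - 538) + 67449 = -37058 + 67449 = 30391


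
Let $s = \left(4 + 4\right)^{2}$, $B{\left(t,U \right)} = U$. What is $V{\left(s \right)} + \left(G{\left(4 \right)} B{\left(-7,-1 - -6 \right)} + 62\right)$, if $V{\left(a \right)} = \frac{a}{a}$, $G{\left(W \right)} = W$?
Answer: $83$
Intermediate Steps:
$s = 64$ ($s = 8^{2} = 64$)
$V{\left(a \right)} = 1$
$V{\left(s \right)} + \left(G{\left(4 \right)} B{\left(-7,-1 - -6 \right)} + 62\right) = 1 + \left(4 \left(-1 - -6\right) + 62\right) = 1 + \left(4 \left(-1 + 6\right) + 62\right) = 1 + \left(4 \cdot 5 + 62\right) = 1 + \left(20 + 62\right) = 1 + 82 = 83$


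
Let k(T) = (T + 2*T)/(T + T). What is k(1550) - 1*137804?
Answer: -275605/2 ≈ -1.3780e+5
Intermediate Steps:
k(T) = 3/2 (k(T) = (3*T)/((2*T)) = (3*T)*(1/(2*T)) = 3/2)
k(1550) - 1*137804 = 3/2 - 1*137804 = 3/2 - 137804 = -275605/2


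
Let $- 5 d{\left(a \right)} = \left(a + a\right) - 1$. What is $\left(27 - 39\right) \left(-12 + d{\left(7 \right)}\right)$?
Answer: $\frac{876}{5} \approx 175.2$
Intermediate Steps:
$d{\left(a \right)} = \frac{1}{5} - \frac{2 a}{5}$ ($d{\left(a \right)} = - \frac{\left(a + a\right) - 1}{5} = - \frac{2 a - 1}{5} = - \frac{-1 + 2 a}{5} = \frac{1}{5} - \frac{2 a}{5}$)
$\left(27 - 39\right) \left(-12 + d{\left(7 \right)}\right) = \left(27 - 39\right) \left(-12 + \left(\frac{1}{5} - \frac{14}{5}\right)\right) = - 12 \left(-12 + \left(\frac{1}{5} - \frac{14}{5}\right)\right) = - 12 \left(-12 - \frac{13}{5}\right) = \left(-12\right) \left(- \frac{73}{5}\right) = \frac{876}{5}$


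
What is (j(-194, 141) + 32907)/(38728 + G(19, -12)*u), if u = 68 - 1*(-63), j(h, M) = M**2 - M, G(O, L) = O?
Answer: 17549/13739 ≈ 1.2773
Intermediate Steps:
u = 131 (u = 68 + 63 = 131)
(j(-194, 141) + 32907)/(38728 + G(19, -12)*u) = (141*(-1 + 141) + 32907)/(38728 + 19*131) = (141*140 + 32907)/(38728 + 2489) = (19740 + 32907)/41217 = 52647*(1/41217) = 17549/13739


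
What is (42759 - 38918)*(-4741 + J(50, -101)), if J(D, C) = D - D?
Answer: -18210181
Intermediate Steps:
J(D, C) = 0
(42759 - 38918)*(-4741 + J(50, -101)) = (42759 - 38918)*(-4741 + 0) = 3841*(-4741) = -18210181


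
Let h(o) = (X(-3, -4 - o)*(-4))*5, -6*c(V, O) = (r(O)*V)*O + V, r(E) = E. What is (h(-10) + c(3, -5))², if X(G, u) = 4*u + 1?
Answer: 263169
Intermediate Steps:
X(G, u) = 1 + 4*u
c(V, O) = -V/6 - V*O²/6 (c(V, O) = -((O*V)*O + V)/6 = -(V*O² + V)/6 = -(V + V*O²)/6 = -V/6 - V*O²/6)
h(o) = 300 + 80*o (h(o) = ((1 + 4*(-4 - o))*(-4))*5 = ((1 + (-16 - 4*o))*(-4))*5 = ((-15 - 4*o)*(-4))*5 = (60 + 16*o)*5 = 300 + 80*o)
(h(-10) + c(3, -5))² = ((300 + 80*(-10)) - ⅙*3*(1 + (-5)²))² = ((300 - 800) - ⅙*3*(1 + 25))² = (-500 - ⅙*3*26)² = (-500 - 13)² = (-513)² = 263169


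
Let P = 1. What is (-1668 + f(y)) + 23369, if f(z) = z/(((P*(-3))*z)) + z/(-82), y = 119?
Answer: 5338007/246 ≈ 21699.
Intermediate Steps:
f(z) = -1/3 - z/82 (f(z) = z/(((1*(-3))*z)) + z/(-82) = z/((-3*z)) + z*(-1/82) = z*(-1/(3*z)) - z/82 = -1/3 - z/82)
(-1668 + f(y)) + 23369 = (-1668 + (-1/3 - 1/82*119)) + 23369 = (-1668 + (-1/3 - 119/82)) + 23369 = (-1668 - 439/246) + 23369 = -410767/246 + 23369 = 5338007/246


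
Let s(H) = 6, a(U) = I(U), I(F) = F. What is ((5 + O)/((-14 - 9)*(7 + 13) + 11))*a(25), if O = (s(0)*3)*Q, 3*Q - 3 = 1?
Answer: -725/449 ≈ -1.6147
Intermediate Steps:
a(U) = U
Q = 4/3 (Q = 1 + (⅓)*1 = 1 + ⅓ = 4/3 ≈ 1.3333)
O = 24 (O = (6*3)*(4/3) = 18*(4/3) = 24)
((5 + O)/((-14 - 9)*(7 + 13) + 11))*a(25) = ((5 + 24)/((-14 - 9)*(7 + 13) + 11))*25 = (29/(-23*20 + 11))*25 = (29/(-460 + 11))*25 = (29/(-449))*25 = (29*(-1/449))*25 = -29/449*25 = -725/449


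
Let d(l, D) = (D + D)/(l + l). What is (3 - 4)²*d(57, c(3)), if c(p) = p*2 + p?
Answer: 3/19 ≈ 0.15789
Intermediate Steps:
c(p) = 3*p (c(p) = 2*p + p = 3*p)
d(l, D) = D/l (d(l, D) = (2*D)/((2*l)) = (2*D)*(1/(2*l)) = D/l)
(3 - 4)²*d(57, c(3)) = (3 - 4)²*((3*3)/57) = (-1)²*(9*(1/57)) = 1*(3/19) = 3/19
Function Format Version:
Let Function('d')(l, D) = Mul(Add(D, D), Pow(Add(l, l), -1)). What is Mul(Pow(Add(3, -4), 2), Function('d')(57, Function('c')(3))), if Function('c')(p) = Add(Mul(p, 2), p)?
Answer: Rational(3, 19) ≈ 0.15789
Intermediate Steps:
Function('c')(p) = Mul(3, p) (Function('c')(p) = Add(Mul(2, p), p) = Mul(3, p))
Function('d')(l, D) = Mul(D, Pow(l, -1)) (Function('d')(l, D) = Mul(Mul(2, D), Pow(Mul(2, l), -1)) = Mul(Mul(2, D), Mul(Rational(1, 2), Pow(l, -1))) = Mul(D, Pow(l, -1)))
Mul(Pow(Add(3, -4), 2), Function('d')(57, Function('c')(3))) = Mul(Pow(Add(3, -4), 2), Mul(Mul(3, 3), Pow(57, -1))) = Mul(Pow(-1, 2), Mul(9, Rational(1, 57))) = Mul(1, Rational(3, 19)) = Rational(3, 19)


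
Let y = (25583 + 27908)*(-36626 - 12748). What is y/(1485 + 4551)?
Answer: -440177439/1006 ≈ -4.3755e+5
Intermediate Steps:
y = -2641064634 (y = 53491*(-49374) = -2641064634)
y/(1485 + 4551) = -2641064634/(1485 + 4551) = -2641064634/6036 = -2641064634*1/6036 = -440177439/1006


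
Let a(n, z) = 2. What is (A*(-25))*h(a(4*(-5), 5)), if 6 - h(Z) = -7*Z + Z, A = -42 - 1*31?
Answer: 32850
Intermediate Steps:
A = -73 (A = -42 - 31 = -73)
h(Z) = 6 + 6*Z (h(Z) = 6 - (-7*Z + Z) = 6 - (-6)*Z = 6 + 6*Z)
(A*(-25))*h(a(4*(-5), 5)) = (-73*(-25))*(6 + 6*2) = 1825*(6 + 12) = 1825*18 = 32850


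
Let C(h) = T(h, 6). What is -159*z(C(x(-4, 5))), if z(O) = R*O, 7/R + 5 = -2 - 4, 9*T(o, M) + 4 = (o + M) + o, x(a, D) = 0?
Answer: 742/33 ≈ 22.485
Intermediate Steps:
T(o, M) = -4/9 + M/9 + 2*o/9 (T(o, M) = -4/9 + ((o + M) + o)/9 = -4/9 + ((M + o) + o)/9 = -4/9 + (M + 2*o)/9 = -4/9 + (M/9 + 2*o/9) = -4/9 + M/9 + 2*o/9)
R = -7/11 (R = 7/(-5 + (-2 - 4)) = 7/(-5 - 6) = 7/(-11) = 7*(-1/11) = -7/11 ≈ -0.63636)
C(h) = 2/9 + 2*h/9 (C(h) = -4/9 + (1/9)*6 + 2*h/9 = -4/9 + 2/3 + 2*h/9 = 2/9 + 2*h/9)
z(O) = -7*O/11
-159*z(C(x(-4, 5))) = -(-1113)*(2/9 + (2/9)*0)/11 = -(-1113)*(2/9 + 0)/11 = -(-1113)*2/(11*9) = -159*(-14/99) = 742/33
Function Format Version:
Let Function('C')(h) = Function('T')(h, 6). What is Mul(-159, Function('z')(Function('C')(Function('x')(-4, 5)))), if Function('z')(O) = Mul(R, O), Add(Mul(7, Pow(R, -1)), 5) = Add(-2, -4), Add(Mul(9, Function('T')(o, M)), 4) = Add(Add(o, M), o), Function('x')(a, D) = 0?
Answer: Rational(742, 33) ≈ 22.485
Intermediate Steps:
Function('T')(o, M) = Add(Rational(-4, 9), Mul(Rational(1, 9), M), Mul(Rational(2, 9), o)) (Function('T')(o, M) = Add(Rational(-4, 9), Mul(Rational(1, 9), Add(Add(o, M), o))) = Add(Rational(-4, 9), Mul(Rational(1, 9), Add(Add(M, o), o))) = Add(Rational(-4, 9), Mul(Rational(1, 9), Add(M, Mul(2, o)))) = Add(Rational(-4, 9), Add(Mul(Rational(1, 9), M), Mul(Rational(2, 9), o))) = Add(Rational(-4, 9), Mul(Rational(1, 9), M), Mul(Rational(2, 9), o)))
R = Rational(-7, 11) (R = Mul(7, Pow(Add(-5, Add(-2, -4)), -1)) = Mul(7, Pow(Add(-5, -6), -1)) = Mul(7, Pow(-11, -1)) = Mul(7, Rational(-1, 11)) = Rational(-7, 11) ≈ -0.63636)
Function('C')(h) = Add(Rational(2, 9), Mul(Rational(2, 9), h)) (Function('C')(h) = Add(Rational(-4, 9), Mul(Rational(1, 9), 6), Mul(Rational(2, 9), h)) = Add(Rational(-4, 9), Rational(2, 3), Mul(Rational(2, 9), h)) = Add(Rational(2, 9), Mul(Rational(2, 9), h)))
Function('z')(O) = Mul(Rational(-7, 11), O)
Mul(-159, Function('z')(Function('C')(Function('x')(-4, 5)))) = Mul(-159, Mul(Rational(-7, 11), Add(Rational(2, 9), Mul(Rational(2, 9), 0)))) = Mul(-159, Mul(Rational(-7, 11), Add(Rational(2, 9), 0))) = Mul(-159, Mul(Rational(-7, 11), Rational(2, 9))) = Mul(-159, Rational(-14, 99)) = Rational(742, 33)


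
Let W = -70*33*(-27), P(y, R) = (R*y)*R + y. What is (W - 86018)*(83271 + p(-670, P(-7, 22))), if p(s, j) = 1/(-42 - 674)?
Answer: -352485470920/179 ≈ -1.9692e+9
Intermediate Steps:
P(y, R) = y + y*R² (P(y, R) = y*R² + y = y + y*R²)
W = 62370 (W = -2310*(-27) = 62370)
p(s, j) = -1/716 (p(s, j) = 1/(-716) = -1/716)
(W - 86018)*(83271 + p(-670, P(-7, 22))) = (62370 - 86018)*(83271 - 1/716) = -23648*59622035/716 = -352485470920/179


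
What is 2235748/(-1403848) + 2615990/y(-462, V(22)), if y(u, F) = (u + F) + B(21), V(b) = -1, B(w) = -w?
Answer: -114797950986/21233201 ≈ -5406.5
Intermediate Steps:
y(u, F) = -21 + F + u (y(u, F) = (u + F) - 1*21 = (F + u) - 21 = -21 + F + u)
2235748/(-1403848) + 2615990/y(-462, V(22)) = 2235748/(-1403848) + 2615990/(-21 - 1 - 462) = 2235748*(-1/1403848) + 2615990/(-484) = -558937/350962 + 2615990*(-1/484) = -558937/350962 - 1307995/242 = -114797950986/21233201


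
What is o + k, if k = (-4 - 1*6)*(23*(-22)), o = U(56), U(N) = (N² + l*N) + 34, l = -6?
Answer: 7894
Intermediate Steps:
U(N) = 34 + N² - 6*N (U(N) = (N² - 6*N) + 34 = 34 + N² - 6*N)
o = 2834 (o = 34 + 56² - 6*56 = 34 + 3136 - 336 = 2834)
k = 5060 (k = (-4 - 6)*(-506) = -10*(-506) = 5060)
o + k = 2834 + 5060 = 7894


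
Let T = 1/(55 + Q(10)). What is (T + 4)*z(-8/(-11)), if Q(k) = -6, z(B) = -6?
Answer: -1182/49 ≈ -24.122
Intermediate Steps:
T = 1/49 (T = 1/(55 - 6) = 1/49 ≈ 0.020408)
(T + 4)*z(-8/(-11)) = (1/49 + 4)*(-6) = (197/49)*(-6) = -1182/49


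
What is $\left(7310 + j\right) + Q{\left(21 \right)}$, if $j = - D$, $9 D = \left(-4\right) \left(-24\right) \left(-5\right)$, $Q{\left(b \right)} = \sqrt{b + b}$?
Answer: $\frac{22090}{3} + \sqrt{42} \approx 7369.8$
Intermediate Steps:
$Q{\left(b \right)} = \sqrt{2} \sqrt{b}$ ($Q{\left(b \right)} = \sqrt{2 b} = \sqrt{2} \sqrt{b}$)
$D = - \frac{160}{3}$ ($D = \frac{\left(-4\right) \left(-24\right) \left(-5\right)}{9} = \frac{96 \left(-5\right)}{9} = \frac{1}{9} \left(-480\right) = - \frac{160}{3} \approx -53.333$)
$j = \frac{160}{3}$ ($j = \left(-1\right) \left(- \frac{160}{3}\right) = \frac{160}{3} \approx 53.333$)
$\left(7310 + j\right) + Q{\left(21 \right)} = \left(7310 + \frac{160}{3}\right) + \sqrt{2} \sqrt{21} = \frac{22090}{3} + \sqrt{42}$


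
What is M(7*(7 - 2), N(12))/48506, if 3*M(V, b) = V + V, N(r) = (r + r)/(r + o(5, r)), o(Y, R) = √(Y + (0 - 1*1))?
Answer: 35/72759 ≈ 0.00048104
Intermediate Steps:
o(Y, R) = √(-1 + Y) (o(Y, R) = √(Y + (0 - 1)) = √(Y - 1) = √(-1 + Y))
N(r) = 2*r/(2 + r) (N(r) = (r + r)/(r + √(-1 + 5)) = (2*r)/(r + √4) = (2*r)/(r + 2) = (2*r)/(2 + r) = 2*r/(2 + r))
M(V, b) = 2*V/3 (M(V, b) = (V + V)/3 = (2*V)/3 = 2*V/3)
M(7*(7 - 2), N(12))/48506 = (2*(7*(7 - 2))/3)/48506 = (2*(7*5)/3)*(1/48506) = ((⅔)*35)*(1/48506) = (70/3)*(1/48506) = 35/72759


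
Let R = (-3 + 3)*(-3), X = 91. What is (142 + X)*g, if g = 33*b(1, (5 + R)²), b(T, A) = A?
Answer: 192225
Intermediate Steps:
R = 0 (R = 0*(-3) = 0)
g = 825 (g = 33*(5 + 0)² = 33*5² = 33*25 = 825)
(142 + X)*g = (142 + 91)*825 = 233*825 = 192225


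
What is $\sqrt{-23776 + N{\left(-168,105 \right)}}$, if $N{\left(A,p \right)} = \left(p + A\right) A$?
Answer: $2 i \sqrt{3298} \approx 114.86 i$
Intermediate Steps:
$N{\left(A,p \right)} = A \left(A + p\right)$ ($N{\left(A,p \right)} = \left(A + p\right) A = A \left(A + p\right)$)
$\sqrt{-23776 + N{\left(-168,105 \right)}} = \sqrt{-23776 - 168 \left(-168 + 105\right)} = \sqrt{-23776 - -10584} = \sqrt{-23776 + 10584} = \sqrt{-13192} = 2 i \sqrt{3298}$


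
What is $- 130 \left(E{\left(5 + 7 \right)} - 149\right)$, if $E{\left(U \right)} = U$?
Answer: $17810$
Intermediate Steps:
$- 130 \left(E{\left(5 + 7 \right)} - 149\right) = - 130 \left(\left(5 + 7\right) - 149\right) = - 130 \left(12 - 149\right) = \left(-130\right) \left(-137\right) = 17810$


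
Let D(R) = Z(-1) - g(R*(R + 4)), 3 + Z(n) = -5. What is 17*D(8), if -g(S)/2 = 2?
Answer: -68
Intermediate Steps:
g(S) = -4 (g(S) = -2*2 = -4)
Z(n) = -8 (Z(n) = -3 - 5 = -8)
D(R) = -4 (D(R) = -8 - 1*(-4) = -8 + 4 = -4)
17*D(8) = 17*(-4) = -68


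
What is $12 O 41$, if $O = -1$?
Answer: $-492$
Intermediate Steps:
$12 O 41 = 12 \left(-1\right) 41 = \left(-12\right) 41 = -492$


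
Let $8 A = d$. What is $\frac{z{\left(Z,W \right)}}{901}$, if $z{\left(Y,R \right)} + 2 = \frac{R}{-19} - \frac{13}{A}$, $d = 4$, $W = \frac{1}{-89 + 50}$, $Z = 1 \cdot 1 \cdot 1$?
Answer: $- \frac{20747}{667641} \approx -0.031075$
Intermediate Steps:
$Z = 1$ ($Z = 1 \cdot 1 = 1$)
$W = - \frac{1}{39}$ ($W = \frac{1}{-39} = - \frac{1}{39} \approx -0.025641$)
$A = \frac{1}{2}$ ($A = \frac{1}{8} \cdot 4 = \frac{1}{2} \approx 0.5$)
$z{\left(Y,R \right)} = -28 - \frac{R}{19}$ ($z{\left(Y,R \right)} = -2 + \left(\frac{R}{-19} - 13 \frac{1}{\frac{1}{2}}\right) = -2 + \left(R \left(- \frac{1}{19}\right) - 26\right) = -2 - \left(26 + \frac{R}{19}\right) = -28 - \frac{R}{19}$)
$\frac{z{\left(Z,W \right)}}{901} = \frac{-28 - - \frac{1}{741}}{901} = \left(-28 + \frac{1}{741}\right) \frac{1}{901} = \left(- \frac{20747}{741}\right) \frac{1}{901} = - \frac{20747}{667641}$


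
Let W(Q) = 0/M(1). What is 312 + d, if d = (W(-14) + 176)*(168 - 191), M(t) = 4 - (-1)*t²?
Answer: -3736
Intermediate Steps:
M(t) = 4 + t²
W(Q) = 0 (W(Q) = 0/(4 + 1²) = 0/(4 + 1) = 0/5 = 0*(⅕) = 0)
d = -4048 (d = (0 + 176)*(168 - 191) = 176*(-23) = -4048)
312 + d = 312 - 4048 = -3736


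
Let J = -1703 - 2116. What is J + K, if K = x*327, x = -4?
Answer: -5127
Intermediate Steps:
J = -3819
K = -1308 (K = -4*327 = -1308)
J + K = -3819 - 1308 = -5127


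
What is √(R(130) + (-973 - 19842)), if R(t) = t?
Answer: I*√20685 ≈ 143.82*I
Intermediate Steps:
√(R(130) + (-973 - 19842)) = √(130 + (-973 - 19842)) = √(130 - 20815) = √(-20685) = I*√20685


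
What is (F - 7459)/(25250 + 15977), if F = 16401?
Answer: 8942/41227 ≈ 0.21690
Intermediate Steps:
(F - 7459)/(25250 + 15977) = (16401 - 7459)/(25250 + 15977) = 8942/41227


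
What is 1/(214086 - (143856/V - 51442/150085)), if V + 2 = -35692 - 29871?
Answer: 218673845/46815563523392 ≈ 4.6710e-6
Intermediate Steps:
V = -65565 (V = -2 + (-35692 - 29871) = -2 - 65563 = -65565)
1/(214086 - (143856/V - 51442/150085)) = 1/(214086 - (143856/(-65565) - 51442/150085)) = 1/(214086 - (143856*(-1/65565) - 51442*1/150085)) = 1/(214086 - (-15984/7285 - 51442/150085)) = 1/(214086 - 1*(-554742722/218673845)) = 1/(214086 + 554742722/218673845) = 1/(46815563523392/218673845) = 218673845/46815563523392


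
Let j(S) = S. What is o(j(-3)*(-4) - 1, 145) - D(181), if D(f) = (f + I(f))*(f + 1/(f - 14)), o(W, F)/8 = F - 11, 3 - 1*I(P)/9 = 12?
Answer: -2843776/167 ≈ -17029.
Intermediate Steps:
I(P) = -81 (I(P) = 27 - 9*12 = 27 - 108 = -81)
o(W, F) = -88 + 8*F (o(W, F) = 8*(F - 11) = 8*(-11 + F) = -88 + 8*F)
D(f) = (-81 + f)*(f + 1/(-14 + f)) (D(f) = (f - 81)*(f + 1/(f - 14)) = (-81 + f)*(f + 1/(-14 + f)))
o(j(-3)*(-4) - 1, 145) - D(181) = (-88 + 8*145) - (-81 + 181³ - 95*181² + 1135*181)/(-14 + 181) = (-88 + 1160) - (-81 + 5929741 - 95*32761 + 205435)/167 = 1072 - (-81 + 5929741 - 3112295 + 205435)/167 = 1072 - 3022800/167 = -2843776/167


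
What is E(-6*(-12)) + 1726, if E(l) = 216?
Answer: 1942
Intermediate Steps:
E(-6*(-12)) + 1726 = 216 + 1726 = 1942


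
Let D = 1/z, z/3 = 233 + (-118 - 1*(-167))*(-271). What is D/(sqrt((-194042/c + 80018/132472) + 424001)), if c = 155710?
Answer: -sqrt(2818820653013928788535455)/42787357217481385311 ≈ -3.9239e-8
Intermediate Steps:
z = -39138 (z = 3*(233 + (-118 - 1*(-167))*(-271)) = 3*(233 + (-118 + 167)*(-271)) = 3*(233 + 49*(-271)) = 3*(233 - 13279) = 3*(-13046) = -39138)
D = -1/39138 (D = 1/(-39138) = -1/39138 ≈ -2.5551e-5)
D/(sqrt((-194042/c + 80018/132472) + 424001)) = -1/(39138*sqrt((-194042/155710 + 80018/132472) + 424001)) = -1/(39138*sqrt((-194042*1/155710 + 80018*(1/132472)) + 424001)) = -1/(39138*sqrt((-97021/77855 + 40009/66236) + 424001)) = -1/(39138*sqrt(-3311382261/5156803780 + 424001)) = -2*sqrt(2818820653013928788535455)/2186486648141519/39138 = -sqrt(2818820653013928788535455)/42787357217481385311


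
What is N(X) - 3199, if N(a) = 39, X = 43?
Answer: -3160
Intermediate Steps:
N(X) - 3199 = 39 - 3199 = -3160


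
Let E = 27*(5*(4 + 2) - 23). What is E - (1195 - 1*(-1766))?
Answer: -2772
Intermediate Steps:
E = 189 (E = 27*(5*6 - 23) = 27*(30 - 23) = 27*7 = 189)
E - (1195 - 1*(-1766)) = 189 - (1195 - 1*(-1766)) = 189 - (1195 + 1766) = 189 - 1*2961 = 189 - 2961 = -2772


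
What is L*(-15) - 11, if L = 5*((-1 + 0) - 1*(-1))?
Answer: -11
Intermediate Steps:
L = 0 (L = 5*(-1 + 1) = 5*0 = 0)
L*(-15) - 11 = 0*(-15) - 11 = 0 - 11 = -11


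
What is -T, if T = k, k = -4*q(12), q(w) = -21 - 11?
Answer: -128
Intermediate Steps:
q(w) = -32
k = 128 (k = -4*(-32) = 128)
T = 128
-T = -1*128 = -128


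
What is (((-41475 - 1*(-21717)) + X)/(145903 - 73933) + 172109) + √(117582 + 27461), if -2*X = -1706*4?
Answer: 6193334192/35985 + √145043 ≈ 1.7249e+5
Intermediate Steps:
X = 3412 (X = -(-853)*4 = -½*(-6824) = 3412)
(((-41475 - 1*(-21717)) + X)/(145903 - 73933) + 172109) + √(117582 + 27461) = (((-41475 - 1*(-21717)) + 3412)/(145903 - 73933) + 172109) + √(117582 + 27461) = (((-41475 + 21717) + 3412)/71970 + 172109) + √145043 = ((-19758 + 3412)*(1/71970) + 172109) + √145043 = (-16346*1/71970 + 172109) + √145043 = (-8173/35985 + 172109) + √145043 = 6193334192/35985 + √145043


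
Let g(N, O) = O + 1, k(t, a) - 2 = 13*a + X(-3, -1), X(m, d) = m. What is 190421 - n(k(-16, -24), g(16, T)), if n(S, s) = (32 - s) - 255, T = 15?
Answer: 190660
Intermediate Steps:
k(t, a) = -1 + 13*a (k(t, a) = 2 + (13*a - 3) = 2 + (-3 + 13*a) = -1 + 13*a)
g(N, O) = 1 + O
n(S, s) = -223 - s
190421 - n(k(-16, -24), g(16, T)) = 190421 - (-223 - (1 + 15)) = 190421 - (-223 - 1*16) = 190421 - (-223 - 16) = 190421 - 1*(-239) = 190421 + 239 = 190660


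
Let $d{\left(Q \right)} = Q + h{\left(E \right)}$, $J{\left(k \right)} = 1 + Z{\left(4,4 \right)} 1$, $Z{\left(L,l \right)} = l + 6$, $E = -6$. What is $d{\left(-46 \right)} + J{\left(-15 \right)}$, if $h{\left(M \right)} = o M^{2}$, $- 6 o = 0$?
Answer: $-35$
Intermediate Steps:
$o = 0$ ($o = \left(- \frac{1}{6}\right) 0 = 0$)
$h{\left(M \right)} = 0$ ($h{\left(M \right)} = 0 M^{2} = 0$)
$Z{\left(L,l \right)} = 6 + l$
$J{\left(k \right)} = 11$ ($J{\left(k \right)} = 1 + \left(6 + 4\right) 1 = 1 + 10 \cdot 1 = 1 + 10 = 11$)
$d{\left(Q \right)} = Q$ ($d{\left(Q \right)} = Q + 0 = Q$)
$d{\left(-46 \right)} + J{\left(-15 \right)} = -46 + 11 = -35$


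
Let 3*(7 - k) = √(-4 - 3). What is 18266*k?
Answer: 127862 - 18266*I*√7/3 ≈ 1.2786e+5 - 16109.0*I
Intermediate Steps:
k = 7 - I*√7/3 (k = 7 - √(-4 - 3)/3 = 7 - I*√7/3 ≈ 7.0 - 0.88192*I)
18266*k = 18266*(7 - I*√7/3) = 127862 - 18266*I*√7/3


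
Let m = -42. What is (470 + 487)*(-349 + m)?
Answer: -374187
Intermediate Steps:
(470 + 487)*(-349 + m) = (470 + 487)*(-349 - 42) = 957*(-391) = -374187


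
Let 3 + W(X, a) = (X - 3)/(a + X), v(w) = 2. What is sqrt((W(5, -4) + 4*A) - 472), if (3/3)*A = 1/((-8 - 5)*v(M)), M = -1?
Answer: I*sqrt(79963)/13 ≈ 21.752*I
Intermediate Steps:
W(X, a) = -3 + (-3 + X)/(X + a) (W(X, a) = -3 + (X - 3)/(a + X) = -3 + (-3 + X)/(X + a))
A = -1/26 (A = 1/(-8 - 5*2) = (1/2)/(-13) = -1/13*1/2 = -1/26 ≈ -0.038462)
sqrt((W(5, -4) + 4*A) - 472) = sqrt(((-3 - 3*(-4) - 2*5)/(5 - 4) + 4*(-1/26)) - 472) = sqrt(((-3 + 12 - 10)/1 - 2/13) - 472) = sqrt((1*(-1) - 2/13) - 472) = sqrt((-1 - 2/13) - 472) = sqrt(-15/13 - 472) = sqrt(-6151/13) = I*sqrt(79963)/13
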